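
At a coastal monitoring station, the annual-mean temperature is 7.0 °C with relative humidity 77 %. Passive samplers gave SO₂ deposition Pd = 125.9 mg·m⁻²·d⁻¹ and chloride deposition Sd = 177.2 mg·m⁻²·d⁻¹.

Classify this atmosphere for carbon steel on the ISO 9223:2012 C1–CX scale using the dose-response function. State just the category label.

C5

carbon steel: temperature factor f = +0.150·(-3.0) = -0.4500
  SO₂ term: 1.77·125.9^0.52·exp(0.02·77-0.4500) = 65.07
  Sd branch = 0.102·Sd^0.62·e^(0.033·RH+0.04·T) = 42.44 μm/a
  r_corr = 65.07 + 42.44 = 107.5 μm/a
Category bounds: 80…200 μm/a bracket r_corr ⇒ C5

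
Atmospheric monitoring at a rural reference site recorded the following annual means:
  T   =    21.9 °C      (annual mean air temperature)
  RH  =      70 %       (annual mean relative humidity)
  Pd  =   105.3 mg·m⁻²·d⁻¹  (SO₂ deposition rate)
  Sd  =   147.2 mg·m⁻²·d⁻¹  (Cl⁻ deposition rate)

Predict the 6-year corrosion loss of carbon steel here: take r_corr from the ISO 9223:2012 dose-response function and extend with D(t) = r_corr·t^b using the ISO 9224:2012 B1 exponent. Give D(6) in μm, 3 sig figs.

D(6) = 248 μm

carbon steel: T>10 °C ⇒ hinge -0.054·(21.9−10) = -0.6426
  SO₂ term: 1.77·105.3^0.52·exp(0.02·70-0.6426) = 42.52
  Cl⁻ term: 0.102·147.2^0.62·exp(0.033·70+0.04·21.9) = 54.5
  sum: 42.52 + 54.5 → r_corr = 97.01 μm/a
ISO 9224: D(t) = r_corr · t^b with b = 0.523 (carbon steel, B1)
  D(6) = 97.01 × 6^0.523 = 97.01 × 2.553 = 247.6 μm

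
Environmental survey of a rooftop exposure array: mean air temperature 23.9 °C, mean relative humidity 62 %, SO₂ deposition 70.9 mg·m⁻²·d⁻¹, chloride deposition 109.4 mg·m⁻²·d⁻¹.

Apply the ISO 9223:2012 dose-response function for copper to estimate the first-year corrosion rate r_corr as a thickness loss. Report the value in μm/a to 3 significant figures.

copper: f(T) = -0.080·(T−10) [T>10 °C] = -1.1120
  Pd branch = 0.0053·Pd^0.26·e^(0.059·RH+f) = 0.2047 μm/a
  Cl⁻ term: 0.01025·109.4^0.27·exp(0.036·62+0.049·23.9) = 1.094
  sum: 0.2047 + 1.094 → r_corr = 1.299 μm/a

r_corr = 1.30 μm/a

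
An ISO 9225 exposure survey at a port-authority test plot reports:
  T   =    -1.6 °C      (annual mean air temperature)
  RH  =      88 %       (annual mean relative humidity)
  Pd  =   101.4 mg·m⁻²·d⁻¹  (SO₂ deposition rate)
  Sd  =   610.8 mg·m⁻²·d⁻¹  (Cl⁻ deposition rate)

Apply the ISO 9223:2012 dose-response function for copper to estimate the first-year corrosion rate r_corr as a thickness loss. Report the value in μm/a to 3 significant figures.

r_corr = 2.01 μm/a

copper: f(T) = +0.126·(T−10) [T≤10 °C] = -1.4616
  Pd branch = 0.0053·Pd^0.26·e^(0.059·RH+f) = 0.7344 μm/a
  Cl⁻ term: 0.01025·610.8^0.27·exp(0.036·88+0.049·-1.6) = 1.273
  sum: 0.7344 + 1.273 → r_corr = 2.007 μm/a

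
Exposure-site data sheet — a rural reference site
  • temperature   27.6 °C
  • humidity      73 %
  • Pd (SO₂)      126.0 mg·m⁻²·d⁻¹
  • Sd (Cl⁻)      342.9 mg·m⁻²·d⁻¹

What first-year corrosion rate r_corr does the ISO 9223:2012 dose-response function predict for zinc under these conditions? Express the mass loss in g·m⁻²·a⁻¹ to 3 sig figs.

zinc: f(T) = -0.071·(T−10) [T>10 °C] = -1.2496
  Pd branch = 0.0129·Pd^0.44·e^(0.046·RH+f) = 0.8921 μm/a
  Cl⁻ term: 0.0175·342.9^0.57·exp(0.008·73+0.085·27.6) = 9.132
  r_corr = 0.8921 + 9.132 = 10.02 μm/a
Convert to mass loss: 10.02 μm/a × 7.14 g/cm³ = 71.57 g·m⁻²·a⁻¹

r_corr = 71.6 g·m⁻²·a⁻¹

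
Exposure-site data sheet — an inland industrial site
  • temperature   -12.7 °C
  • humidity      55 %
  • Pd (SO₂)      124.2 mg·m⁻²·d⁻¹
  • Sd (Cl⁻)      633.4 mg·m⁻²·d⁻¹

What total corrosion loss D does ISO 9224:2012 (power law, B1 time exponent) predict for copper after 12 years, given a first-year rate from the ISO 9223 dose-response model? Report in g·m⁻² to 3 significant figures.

copper: T≤10 °C ⇒ hinge +0.126·(-12.7−10) = -2.8602
  SO₂ term: 0.0053·124.2^0.26·exp(0.059·55-2.8602) = 0.02728
  Cl⁻ term: 0.01025·633.4^0.27·exp(0.036·55+0.049·-12.7) = 0.2274
  r_corr = 0.02728 + 0.2274 = 0.2547 μm/a
Long-term exponent b (ISO 9224 Table 2, B1) = 0.667
  D(12) = 0.2547 × 12^0.667 = 0.2547 × 5.246 = 1.336 μm
  Mass loss = 1.336 μm × 8.96 g/cm³ = 11.97 g·m⁻²

D(12) = 12.0 g·m⁻²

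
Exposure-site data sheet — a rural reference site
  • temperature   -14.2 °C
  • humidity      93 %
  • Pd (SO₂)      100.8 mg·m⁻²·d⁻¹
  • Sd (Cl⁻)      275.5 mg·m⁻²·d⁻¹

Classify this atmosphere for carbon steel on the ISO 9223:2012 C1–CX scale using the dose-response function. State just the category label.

carbon steel: T≤10 °C ⇒ hinge +0.150·(-14.2−10) = -3.6300
  SO₂ term: 1.77·100.8^0.52·exp(0.02·93-3.6300) = 3.319
  Cl⁻ term: 0.102·275.5^0.62·exp(0.033·93+0.04·-14.2) = 40.52
  sum: 3.319 + 40.52 → r_corr = 43.84 μm/a
43.8 μm/a falls in (25, 50] for carbon steel → category C3

C3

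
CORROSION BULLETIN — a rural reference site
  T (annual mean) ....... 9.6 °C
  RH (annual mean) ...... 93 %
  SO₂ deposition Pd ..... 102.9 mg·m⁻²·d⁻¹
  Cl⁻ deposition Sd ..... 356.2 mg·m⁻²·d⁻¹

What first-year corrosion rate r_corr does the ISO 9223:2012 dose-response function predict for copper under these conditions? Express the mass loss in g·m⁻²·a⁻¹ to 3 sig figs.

r_corr = 56.8 g·m⁻²·a⁻¹

copper: temperature factor f = +0.126·(-0.4) = -0.0504
  SO₂ term: 0.0053·102.9^0.26·exp(0.059·93-0.0504) = 4.061
  Sd branch = 0.01025·Sd^0.27·e^(0.036·RH+0.049·T) = 2.28 μm/a
  r_corr = 4.061 + 2.28 = 6.341 μm/a
Convert to mass loss: 6.341 μm/a × 8.96 g/cm³ = 56.81 g·m⁻²·a⁻¹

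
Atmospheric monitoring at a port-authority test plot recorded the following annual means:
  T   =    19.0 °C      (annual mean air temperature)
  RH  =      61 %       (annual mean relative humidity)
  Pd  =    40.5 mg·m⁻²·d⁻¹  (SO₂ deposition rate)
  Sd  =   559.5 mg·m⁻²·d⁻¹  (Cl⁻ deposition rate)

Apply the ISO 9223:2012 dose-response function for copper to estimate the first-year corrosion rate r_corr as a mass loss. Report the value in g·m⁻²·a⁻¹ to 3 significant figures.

copper: temperature factor f = -0.080·(9.0) = -0.7200
  Pd branch = 0.0053·Pd^0.26·e^(0.059·RH+f) = 0.2469 μm/a
  Cl⁻ term: 0.01025·559.5^0.27·exp(0.036·61+0.049·19.0) = 1.29
  sum: 0.2469 + 1.29 → r_corr = 1.537 μm/a
Convert to mass loss: 1.537 μm/a × 8.96 g/cm³ = 13.77 g·m⁻²·a⁻¹

r_corr = 13.8 g·m⁻²·a⁻¹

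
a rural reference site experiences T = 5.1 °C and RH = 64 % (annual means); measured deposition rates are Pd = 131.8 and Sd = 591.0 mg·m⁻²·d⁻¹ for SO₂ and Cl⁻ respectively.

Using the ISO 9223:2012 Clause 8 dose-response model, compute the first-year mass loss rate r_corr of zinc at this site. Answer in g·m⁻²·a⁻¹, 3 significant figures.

zinc: f(T) = +0.038·(T−10) [T≤10 °C] = -0.1862
  SO₂ term: 0.0129·131.8^0.44·exp(0.046·64-0.1862) = 1.742
  Sd branch = 0.0175·Sd^0.57·e^(0.008·RH+0.085·T) = 1.712 μm/a
  r_corr = 1.742 + 1.712 = 3.454 μm/a
Convert to mass loss: 3.454 μm/a × 7.14 g/cm³ = 24.66 g·m⁻²·a⁻¹

r_corr = 24.7 g·m⁻²·a⁻¹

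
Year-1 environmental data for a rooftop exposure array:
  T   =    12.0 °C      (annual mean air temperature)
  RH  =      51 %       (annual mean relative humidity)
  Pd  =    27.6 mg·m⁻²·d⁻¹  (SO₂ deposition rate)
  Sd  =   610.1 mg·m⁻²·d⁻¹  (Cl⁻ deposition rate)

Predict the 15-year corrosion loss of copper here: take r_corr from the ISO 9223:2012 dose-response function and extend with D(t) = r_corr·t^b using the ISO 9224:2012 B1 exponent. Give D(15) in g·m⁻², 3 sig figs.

copper: T>10 °C ⇒ hinge -0.080·(12.0−10) = -0.1600
  SO₂ term: 0.0053·27.6^0.26·exp(0.059·51-0.1600) = 0.2169
  Cl⁻ term: 0.01025·610.1^0.27·exp(0.036·51+0.049·12.0) = 0.6539
  sum: 0.2169 + 0.6539 → r_corr = 0.8708 μm/a
ISO 9224: D(t) = r_corr · t^b with b = 0.667 (copper, B1)
  D(15) = 0.8708 × 15^0.667 = 0.8708 × 6.088 = 5.301 μm
  Mass loss = 5.301 μm × 8.96 g/cm³ = 47.5 g·m⁻²

D(15) = 47.5 g·m⁻²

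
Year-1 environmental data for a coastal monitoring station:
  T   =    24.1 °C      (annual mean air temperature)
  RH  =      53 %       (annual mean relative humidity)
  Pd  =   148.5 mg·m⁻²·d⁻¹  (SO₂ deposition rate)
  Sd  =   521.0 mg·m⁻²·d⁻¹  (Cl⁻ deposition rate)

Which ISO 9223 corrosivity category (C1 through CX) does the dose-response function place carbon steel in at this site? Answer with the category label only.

C5

carbon steel: T>10 °C ⇒ hinge -0.054·(24.1−10) = -0.7614
  Pd branch = 1.77·Pd^0.52·e^(0.02·RH+f) = 32.13 μm/a
  Cl⁻ term: 0.102·521.0^0.62·exp(0.033·53+0.04·24.1) = 74.35
  r_corr = 32.13 + 74.35 = 106.5 μm/a
ISO 9223 Table 2 (carbon steel): 80 < 106 ≤ 200 μm/a ⇒ C5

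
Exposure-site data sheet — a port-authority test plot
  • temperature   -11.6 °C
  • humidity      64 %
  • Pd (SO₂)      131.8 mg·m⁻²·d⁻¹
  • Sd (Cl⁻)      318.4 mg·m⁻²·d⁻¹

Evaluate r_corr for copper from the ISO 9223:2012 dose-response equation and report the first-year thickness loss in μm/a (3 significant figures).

r_corr = 0.330 μm/a

copper: T≤10 °C ⇒ hinge +0.126·(-11.6−10) = -2.7216
  SO₂ term: 0.0053·131.8^0.26·exp(0.059·64-2.7216) = 0.05412
  Cl⁻ term: 0.01025·318.4^0.27·exp(0.036·64+0.049·-11.6) = 0.2756
  r_corr = 0.05412 + 0.2756 = 0.3297 μm/a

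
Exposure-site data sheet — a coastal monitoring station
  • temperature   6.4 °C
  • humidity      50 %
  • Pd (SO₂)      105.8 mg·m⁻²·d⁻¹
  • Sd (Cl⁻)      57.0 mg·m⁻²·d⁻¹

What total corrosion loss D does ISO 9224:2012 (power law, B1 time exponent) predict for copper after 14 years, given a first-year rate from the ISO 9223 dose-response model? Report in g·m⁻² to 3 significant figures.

copper: temperature factor f = +0.126·(-3.6) = -0.4536
  Pd branch = 0.0053·Pd^0.26·e^(0.059·RH+f) = 0.2162 μm/a
  Sd branch = 0.01025·Sd^0.27·e^(0.036·RH+0.049·T) = 0.2528 μm/a
  r_corr = 0.2162 + 0.2528 = 0.469 μm/a
Long-term exponent b (ISO 9224 Table 2, B1) = 0.667
  D(14) = 0.469 × 14^0.667 = 0.469 × 5.814 = 2.726 μm
  Mass loss = 2.726 μm × 8.96 g/cm³ = 24.43 g·m⁻²

D(14) = 24.4 g·m⁻²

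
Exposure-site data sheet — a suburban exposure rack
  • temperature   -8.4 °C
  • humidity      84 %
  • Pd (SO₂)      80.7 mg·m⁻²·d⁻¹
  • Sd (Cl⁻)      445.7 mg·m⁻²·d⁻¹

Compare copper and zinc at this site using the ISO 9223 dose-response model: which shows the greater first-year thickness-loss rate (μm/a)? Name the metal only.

zinc

copper: temperature factor f = +0.126·(-18.4) = -2.3184
  sulphur-dioxide contribution → 0.232 μm/a
  chloride contribution → 0.7253 μm/a
  total first-year rate 0.9573 μm/a
zinc: f(T) = +0.038·(T−10) [T≤10 °C] = -0.6992
  sulphur-dioxide contribution → 2.109 μm/a
  chloride contribution → 0.5429 μm/a
  total first-year rate 2.652 μm/a
Ordering by μm/a: zinc (2.65) > copper (0.957)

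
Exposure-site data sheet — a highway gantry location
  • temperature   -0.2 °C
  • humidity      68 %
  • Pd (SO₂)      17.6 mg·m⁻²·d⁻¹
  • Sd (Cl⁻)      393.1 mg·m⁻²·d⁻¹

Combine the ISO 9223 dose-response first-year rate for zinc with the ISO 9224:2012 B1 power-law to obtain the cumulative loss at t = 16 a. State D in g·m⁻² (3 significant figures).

D(16) = 109 g·m⁻²

zinc: f(T) = +0.038·(T−10) [T≤10 °C] = -0.3876
  SO₂ term: 0.0129·17.6^0.44·exp(0.046·68-0.3876) = 0.7059
  Sd branch = 0.0175·Sd^0.57·e^(0.008·RH+0.085·T) = 0.8928 μm/a
  sum: 0.7059 + 0.8928 → r_corr = 1.599 μm/a
Power-law: D(16) = r_corr · 16^0.813
  D(16) = 1.599 × 16^0.813 = 1.599 × 9.527 = 15.23 μm
  Mass loss = 15.23 μm × 7.14 g/cm³ = 108.8 g·m⁻²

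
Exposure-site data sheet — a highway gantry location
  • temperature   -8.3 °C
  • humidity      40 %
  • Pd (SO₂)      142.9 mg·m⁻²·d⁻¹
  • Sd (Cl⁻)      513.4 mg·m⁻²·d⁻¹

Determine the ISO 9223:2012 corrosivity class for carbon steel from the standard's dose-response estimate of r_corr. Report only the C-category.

carbon steel: T≤10 °C ⇒ hinge +0.150·(-8.3−10) = -2.7450
  SO₂ term: 1.77·142.9^0.52·exp(0.02·40-2.7450) = 3.341
  Sd branch = 0.102·Sd^0.62·e^(0.033·RH+0.04·T) = 13.13 μm/a
  r_corr = 3.341 + 13.13 = 16.47 μm/a
ISO 9223 Table 2 (carbon steel): 1.3 < 16.5 ≤ 25 μm/a ⇒ C2

C2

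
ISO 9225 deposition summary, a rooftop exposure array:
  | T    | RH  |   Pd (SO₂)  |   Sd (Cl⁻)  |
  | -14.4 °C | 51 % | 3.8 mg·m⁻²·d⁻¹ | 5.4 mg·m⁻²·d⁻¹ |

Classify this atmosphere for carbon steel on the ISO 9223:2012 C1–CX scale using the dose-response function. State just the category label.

C1

carbon steel: f(T) = +0.150·(T−10) [T≤10 °C] = -3.6600
  Pd branch = 1.77·Pd^0.52·e^(0.02·RH+f) = 0.2529 μm/a
  Sd branch = 0.102·Sd^0.62·e^(0.033·RH+0.04·T) = 0.8779 μm/a
  sum: 0.2529 + 0.8779 → r_corr = 1.131 μm/a
Category bounds: 0…1.3 μm/a bracket r_corr ⇒ C1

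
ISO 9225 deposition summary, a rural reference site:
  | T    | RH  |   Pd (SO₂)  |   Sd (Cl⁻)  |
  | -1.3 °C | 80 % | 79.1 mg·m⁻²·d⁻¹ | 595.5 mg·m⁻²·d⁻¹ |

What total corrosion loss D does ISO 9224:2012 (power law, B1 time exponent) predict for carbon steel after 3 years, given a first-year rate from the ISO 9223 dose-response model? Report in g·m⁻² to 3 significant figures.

D(3) = 1.21e+03 g·m⁻²

carbon steel: temperature factor f = +0.150·(-11.3) = -1.6950
  SO₂ term: 1.77·79.1^0.52·exp(0.02·80-1.6950) = 15.62
  Sd branch = 0.102·Sd^0.62·e^(0.033·RH+0.04·T) = 71.28 μm/a
  r_corr = 15.62 + 71.28 = 86.91 μm/a
Long-term exponent b (ISO 9224 Table 2, B1) = 0.523
  D(3) = 86.91 × 3^0.523 = 86.91 × 1.776 = 154.4 μm
  Mass loss = 154.4 μm × 7.85 g/cm³ = 1212 g·m⁻²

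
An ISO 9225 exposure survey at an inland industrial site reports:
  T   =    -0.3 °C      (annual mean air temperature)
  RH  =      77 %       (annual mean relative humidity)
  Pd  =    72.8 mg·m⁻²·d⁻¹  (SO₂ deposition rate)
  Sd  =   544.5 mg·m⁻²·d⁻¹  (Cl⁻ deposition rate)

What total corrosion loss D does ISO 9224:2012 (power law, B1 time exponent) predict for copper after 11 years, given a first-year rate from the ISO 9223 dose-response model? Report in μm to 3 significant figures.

copper: f(T) = +0.126·(T−10) [T≤10 °C] = -1.2978
  SO₂ term: 0.0053·72.8^0.26·exp(0.059·77-1.2978) = 0.4148
  Sd branch = 0.01025·Sd^0.27·e^(0.036·RH+0.049·T) = 0.885 μm/a
  sum: 0.4148 + 0.885 → r_corr = 1.3 μm/a
Power-law: D(11) = r_corr · 11^0.667
  D(11) = 1.3 × 11^0.667 = 1.3 × 4.95 = 6.434 μm

D(11) = 6.43 μm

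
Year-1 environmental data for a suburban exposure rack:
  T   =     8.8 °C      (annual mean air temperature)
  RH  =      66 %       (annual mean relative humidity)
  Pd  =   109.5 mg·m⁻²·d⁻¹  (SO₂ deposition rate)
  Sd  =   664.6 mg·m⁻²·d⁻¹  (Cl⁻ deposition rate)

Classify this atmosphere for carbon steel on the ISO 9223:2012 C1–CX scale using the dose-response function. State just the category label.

C5

carbon steel: temperature factor f = +0.150·(-1.2) = -0.1800
  SO₂ term: 1.77·109.5^0.52·exp(0.02·66-0.1800) = 63.62
  Sd branch = 0.102·Sd^0.62·e^(0.033·RH+0.04·T) = 72 μm/a
  sum: 63.62 + 72 → r_corr = 135.6 μm/a
Category bounds: 80…200 μm/a bracket r_corr ⇒ C5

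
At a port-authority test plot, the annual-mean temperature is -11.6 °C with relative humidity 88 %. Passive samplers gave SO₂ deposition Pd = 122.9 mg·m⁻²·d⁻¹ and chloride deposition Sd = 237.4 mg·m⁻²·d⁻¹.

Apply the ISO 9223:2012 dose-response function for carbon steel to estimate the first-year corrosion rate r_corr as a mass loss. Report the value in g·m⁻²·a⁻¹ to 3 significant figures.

r_corr = 311 g·m⁻²·a⁻¹

carbon steel: T≤10 °C ⇒ hinge +0.150·(-11.6−10) = -3.2400
  Pd branch = 1.77·Pd^0.52·e^(0.02·RH+f) = 4.918 μm/a
  Cl⁻ term: 0.102·237.4^0.62·exp(0.033·88+0.04·-11.6) = 34.76
  r_corr = 4.918 + 34.76 = 39.68 μm/a
Convert to mass loss: 39.68 μm/a × 7.85 g/cm³ = 311.5 g·m⁻²·a⁻¹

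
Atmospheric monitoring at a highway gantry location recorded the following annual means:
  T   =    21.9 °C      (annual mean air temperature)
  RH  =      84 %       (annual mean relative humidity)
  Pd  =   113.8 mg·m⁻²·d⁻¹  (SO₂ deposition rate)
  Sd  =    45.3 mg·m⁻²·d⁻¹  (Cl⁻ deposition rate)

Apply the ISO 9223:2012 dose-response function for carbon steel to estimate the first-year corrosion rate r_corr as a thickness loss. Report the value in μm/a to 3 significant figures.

carbon steel: T>10 °C ⇒ hinge -0.054·(21.9−10) = -0.6426
  sulphur-dioxide contribution → 58.57 μm/a
  chloride contribution → 41.66 μm/a
  total first-year rate 100.2 μm/a

r_corr = 100 μm/a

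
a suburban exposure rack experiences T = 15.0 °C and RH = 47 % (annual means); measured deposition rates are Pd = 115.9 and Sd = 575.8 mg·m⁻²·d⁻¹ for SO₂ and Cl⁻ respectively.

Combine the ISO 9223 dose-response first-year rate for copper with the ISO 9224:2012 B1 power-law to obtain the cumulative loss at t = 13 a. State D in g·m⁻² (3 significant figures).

D(13) = 41.7 g·m⁻²

copper: T>10 °C ⇒ hinge -0.080·(15.0−10) = -0.4000
  Pd branch = 0.0053·Pd^0.26·e^(0.059·RH+f) = 0.1957 μm/a
  Sd branch = 0.01025·Sd^0.27·e^(0.036·RH+0.049·T) = 0.6457 μm/a
  sum: 0.1957 + 0.6457 → r_corr = 0.8414 μm/a
ISO 9224: D(t) = r_corr · t^b with b = 0.667 (copper, B1)
  D(13) = 0.8414 × 13^0.667 = 0.8414 × 5.534 = 4.656 μm
  Mass loss = 4.656 μm × 8.96 g/cm³ = 41.72 g·m⁻²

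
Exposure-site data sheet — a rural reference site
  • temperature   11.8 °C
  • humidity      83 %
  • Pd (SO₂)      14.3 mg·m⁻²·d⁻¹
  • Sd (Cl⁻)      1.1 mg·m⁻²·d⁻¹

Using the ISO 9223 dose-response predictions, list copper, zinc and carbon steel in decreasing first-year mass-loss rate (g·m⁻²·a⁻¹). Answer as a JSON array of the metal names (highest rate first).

copper: temperature factor f = -0.080·(1.8) = -0.1440
  sulphur-dioxide contribution → 1.227 μm/a
  chloride contribution → 0.3721 μm/a
  total first-year rate 1.599 μm/a
  mass loss = 1.599 μm/a × 8.96 g/cm³ = 14.33 g·m⁻²·a⁻¹
zinc: T>10 °C ⇒ hinge -0.071·(11.8−10) = -0.1278
  sulphur-dioxide contribution → 1.666 μm/a
  chloride contribution → 0.09786 μm/a
  total first-year rate 1.763 μm/a
  mass loss = 1.763 μm/a × 7.14 g/cm³ = 12.59 g·m⁻²·a⁻¹
carbon steel: temperature factor f = -0.054·(1.8) = -0.0972
  sulphur-dioxide contribution → 33.69 μm/a
  chloride contribution → 2.684 μm/a
  ⇒ r_corr(carbon steel) = 36.37 μm/a
  mass loss = 36.37 μm/a × 7.85 g/cm³ = 285.5 g·m⁻²·a⁻¹
Ordering by g·m⁻²·a⁻¹: carbon steel (286) > copper (14.3) > zinc (12.6)

["carbon steel", "copper", "zinc"]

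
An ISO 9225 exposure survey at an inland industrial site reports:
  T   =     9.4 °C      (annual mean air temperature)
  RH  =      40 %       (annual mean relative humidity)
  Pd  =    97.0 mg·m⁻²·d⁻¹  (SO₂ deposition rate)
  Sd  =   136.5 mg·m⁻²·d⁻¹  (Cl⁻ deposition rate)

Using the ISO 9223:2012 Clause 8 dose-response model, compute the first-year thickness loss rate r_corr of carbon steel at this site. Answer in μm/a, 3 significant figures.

r_corr = 50.6 μm/a

carbon steel: T≤10 °C ⇒ hinge +0.150·(9.4−10) = -0.0900
  SO₂ term: 1.77·97.0^0.52·exp(0.02·40-0.0900) = 38.85
  Sd branch = 0.102·Sd^0.62·e^(0.033·RH+0.04·T) = 11.72 μm/a
  sum: 38.85 + 11.72 → r_corr = 50.58 μm/a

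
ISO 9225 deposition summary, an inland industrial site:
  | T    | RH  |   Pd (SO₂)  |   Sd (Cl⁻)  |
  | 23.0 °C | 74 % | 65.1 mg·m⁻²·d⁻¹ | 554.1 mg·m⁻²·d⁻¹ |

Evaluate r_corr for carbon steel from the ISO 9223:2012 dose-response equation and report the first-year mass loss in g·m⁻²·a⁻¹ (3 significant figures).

r_corr = 1.43e+03 g·m⁻²·a⁻¹

carbon steel: f(T) = -0.054·(T−10) [T>10 °C] = -0.7020
  Pd branch = 1.77·Pd^0.52·e^(0.02·RH+f) = 33.8 μm/a
  Sd branch = 0.102·Sd^0.62·e^(0.033·RH+0.04·T) = 147.8 μm/a
  sum: 33.8 + 147.8 → r_corr = 181.6 μm/a
Convert to mass loss: 181.6 μm/a × 7.85 g/cm³ = 1426 g·m⁻²·a⁻¹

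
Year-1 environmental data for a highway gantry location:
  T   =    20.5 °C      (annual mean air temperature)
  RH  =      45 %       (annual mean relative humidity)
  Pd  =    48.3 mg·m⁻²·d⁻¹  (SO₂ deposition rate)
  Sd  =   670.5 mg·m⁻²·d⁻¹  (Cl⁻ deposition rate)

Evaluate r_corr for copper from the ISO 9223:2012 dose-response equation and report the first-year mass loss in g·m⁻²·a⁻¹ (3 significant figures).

copper: f(T) = -0.080·(T−10) [T>10 °C] = -0.8400
  SO₂ term: 0.0053·48.3^0.26·exp(0.059·45-0.8400) = 0.0892
  Sd branch = 0.01025·Sd^0.27·e^(0.036·RH+0.049·T) = 0.8197 μm/a
  sum: 0.0892 + 0.8197 → r_corr = 0.9089 μm/a
Convert to mass loss: 0.9089 μm/a × 8.96 g/cm³ = 8.144 g·m⁻²·a⁻¹

r_corr = 8.14 g·m⁻²·a⁻¹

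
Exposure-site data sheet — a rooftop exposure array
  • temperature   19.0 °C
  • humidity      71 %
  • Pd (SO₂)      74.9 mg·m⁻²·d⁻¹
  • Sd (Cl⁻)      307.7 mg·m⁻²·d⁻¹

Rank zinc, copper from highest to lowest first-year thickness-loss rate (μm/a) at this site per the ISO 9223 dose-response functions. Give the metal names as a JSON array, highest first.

zinc: f(T) = -0.071·(T−10) [T>10 °C] = -0.6390
  sulphur-dioxide contribution → 1.192 μm/a
  chloride contribution → 4.068 μm/a
  ⇒ r_corr(zinc) = 5.26 μm/a
copper: T>10 °C ⇒ hinge -0.080·(19.0−10) = -0.7200
  sulphur-dioxide contribution → 0.5226 μm/a
  chloride contribution → 1.574 μm/a
  total first-year rate 2.096 μm/a
Ordering by μm/a: zinc (5.26) > copper (2.1)

["zinc", "copper"]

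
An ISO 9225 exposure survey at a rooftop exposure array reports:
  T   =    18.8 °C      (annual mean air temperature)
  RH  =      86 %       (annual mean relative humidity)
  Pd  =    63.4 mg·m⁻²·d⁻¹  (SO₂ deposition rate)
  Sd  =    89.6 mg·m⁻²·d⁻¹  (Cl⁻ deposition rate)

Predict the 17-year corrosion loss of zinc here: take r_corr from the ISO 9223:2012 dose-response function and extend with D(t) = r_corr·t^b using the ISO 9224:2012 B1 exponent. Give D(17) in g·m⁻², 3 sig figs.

zinc: temperature factor f = -0.071·(8.8) = -0.6248
  Pd branch = 0.0129·Pd^0.44·e^(0.046·RH+f) = 2.24 μm/a
  Cl⁻ term: 0.0175·89.6^0.57·exp(0.008·86+0.085·18.8) = 2.232
  sum: 2.24 + 2.232 → r_corr = 4.472 μm/a
Long-term exponent b (ISO 9224 Table 2, B1) = 0.813
  D(17) = 4.472 × 17^0.813 = 4.472 × 10.01 = 44.75 μm
  Mass loss = 44.75 μm × 7.14 g/cm³ = 319.5 g·m⁻²

D(17) = 320 g·m⁻²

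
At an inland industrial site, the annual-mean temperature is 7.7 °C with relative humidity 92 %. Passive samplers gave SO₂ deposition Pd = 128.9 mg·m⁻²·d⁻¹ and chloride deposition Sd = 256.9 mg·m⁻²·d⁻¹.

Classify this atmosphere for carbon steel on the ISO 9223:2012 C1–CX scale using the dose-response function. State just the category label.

carbon steel: f(T) = +0.150·(T−10) [T≤10 °C] = -0.3450
  sulphur-dioxide contribution → 98.76 μm/a
  chloride contribution → 90.14 μm/a
  total first-year rate 188.9 μm/a
ISO 9223 Table 2 (carbon steel): 80 < 189 ≤ 200 μm/a ⇒ C5

C5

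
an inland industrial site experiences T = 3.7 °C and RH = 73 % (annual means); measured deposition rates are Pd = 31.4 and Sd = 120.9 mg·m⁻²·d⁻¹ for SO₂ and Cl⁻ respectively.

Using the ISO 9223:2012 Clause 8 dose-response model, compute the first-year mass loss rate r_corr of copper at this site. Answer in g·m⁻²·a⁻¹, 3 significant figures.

r_corr = 9.47 g·m⁻²·a⁻¹

copper: f(T) = +0.126·(T−10) [T≤10 °C] = -0.7938
  sulphur-dioxide contribution → 0.4358 μm/a
  chloride contribution → 0.6209 μm/a
  total first-year rate 1.057 μm/a
Convert to mass loss: 1.057 μm/a × 8.96 g/cm³ = 9.468 g·m⁻²·a⁻¹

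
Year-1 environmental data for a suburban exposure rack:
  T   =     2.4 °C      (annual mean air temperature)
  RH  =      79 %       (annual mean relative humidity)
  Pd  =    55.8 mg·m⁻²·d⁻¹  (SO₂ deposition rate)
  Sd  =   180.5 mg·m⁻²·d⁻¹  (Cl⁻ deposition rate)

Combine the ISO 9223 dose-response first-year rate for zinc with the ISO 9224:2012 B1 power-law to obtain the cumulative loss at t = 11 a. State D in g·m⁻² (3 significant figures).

D(11) = 147 g·m⁻²

zinc: temperature factor f = +0.038·(-7.6) = -0.2888
  Pd branch = 0.0129·Pd^0.44·e^(0.046·RH+f) = 2.147 μm/a
  Sd branch = 0.0175·Sd^0.57·e^(0.008·RH+0.085·T) = 0.7804 μm/a
  r_corr = 2.147 + 0.7804 = 2.928 μm/a
Power-law: D(11) = r_corr · 11^0.813
  D(11) = 2.928 × 11^0.813 = 2.928 × 7.025 = 20.57 μm
  Mass loss = 20.57 μm × 7.14 g/cm³ = 146.9 g·m⁻²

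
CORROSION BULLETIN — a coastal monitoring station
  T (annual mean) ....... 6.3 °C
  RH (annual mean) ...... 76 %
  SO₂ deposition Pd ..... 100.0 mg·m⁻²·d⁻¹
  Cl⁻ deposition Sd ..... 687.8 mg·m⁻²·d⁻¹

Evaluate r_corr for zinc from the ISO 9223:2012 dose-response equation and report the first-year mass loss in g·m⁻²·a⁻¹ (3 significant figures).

r_corr = 36.3 g·m⁻²·a⁻¹

zinc: f(T) = +0.038·(T−10) [T≤10 °C] = -0.1406
  Pd branch = 0.0129·Pd^0.44·e^(0.046·RH+f) = 2.804 μm/a
  Cl⁻ term: 0.0175·687.8^0.57·exp(0.008·76+0.085·6.3) = 2.275
  r_corr = 2.804 + 2.275 = 5.079 μm/a
Convert to mass loss: 5.079 μm/a × 7.14 g/cm³ = 36.27 g·m⁻²·a⁻¹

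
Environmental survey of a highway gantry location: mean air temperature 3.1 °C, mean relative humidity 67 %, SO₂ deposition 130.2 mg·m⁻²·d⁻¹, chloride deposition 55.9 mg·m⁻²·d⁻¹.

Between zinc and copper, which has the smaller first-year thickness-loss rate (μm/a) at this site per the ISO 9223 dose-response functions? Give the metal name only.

copper

zinc: T≤10 °C ⇒ hinge +0.038·(3.1−10) = -0.2622
  Pd branch = 0.0129·Pd^0.44·e^(0.046·RH+f) = 1.843 μm/a
  Sd branch = 0.0175·Sd^0.57·e^(0.008·RH+0.085·T) = 0.3857 μm/a
  r_corr = 1.843 + 0.3857 = 2.229 μm/a
copper: f(T) = +0.126·(T−10) [T≤10 °C] = -0.8694
  Pd branch = 0.0053·Pd^0.26·e^(0.059·RH+f) = 0.4105 μm/a
  Sd branch = 0.01025·Sd^0.27·e^(0.036·RH+0.049·T) = 0.3945 μm/a
  sum: 0.4105 + 0.3945 → r_corr = 0.8049 μm/a
Ordering by μm/a: zinc (2.23) > copper (0.805)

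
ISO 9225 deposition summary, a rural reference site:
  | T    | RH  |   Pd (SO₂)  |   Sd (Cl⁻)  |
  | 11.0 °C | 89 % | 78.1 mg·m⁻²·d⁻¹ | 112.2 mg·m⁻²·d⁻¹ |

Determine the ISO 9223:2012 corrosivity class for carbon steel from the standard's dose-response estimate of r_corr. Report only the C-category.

C5

carbon steel: f(T) = -0.054·(T−10) [T>10 °C] = -0.0540
  Pd branch = 1.77·Pd^0.52·e^(0.02·RH+f) = 95.88 μm/a
  Cl⁻ term: 0.102·112.2^0.62·exp(0.033·89+0.04·11.0) = 55.75
  r_corr = 95.88 + 55.75 = 151.6 μm/a
Category bounds: 80…200 μm/a bracket r_corr ⇒ C5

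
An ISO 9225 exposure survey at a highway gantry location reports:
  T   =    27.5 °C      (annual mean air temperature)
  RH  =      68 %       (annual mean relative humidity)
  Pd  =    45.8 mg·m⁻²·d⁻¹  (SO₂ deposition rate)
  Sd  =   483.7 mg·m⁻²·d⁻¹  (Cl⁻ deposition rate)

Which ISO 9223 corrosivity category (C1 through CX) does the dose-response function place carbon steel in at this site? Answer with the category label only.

carbon steel: T>10 °C ⇒ hinge -0.054·(27.5−10) = -0.9450
  SO₂ term: 1.77·45.8^0.52·exp(0.02·68-0.9450) = 19.58
  Cl⁻ term: 0.102·483.7^0.62·exp(0.033·68+0.04·27.5) = 133.4
  sum: 19.58 + 133.4 → r_corr = 153 μm/a
Category bounds: 80…200 μm/a bracket r_corr ⇒ C5

C5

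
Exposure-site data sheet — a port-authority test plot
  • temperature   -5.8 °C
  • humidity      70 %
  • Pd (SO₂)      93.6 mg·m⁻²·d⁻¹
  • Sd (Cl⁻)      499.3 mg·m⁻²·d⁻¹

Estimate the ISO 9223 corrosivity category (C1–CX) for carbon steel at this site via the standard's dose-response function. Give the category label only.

C3

carbon steel: T≤10 °C ⇒ hinge +0.150·(-5.8−10) = -2.3700
  Pd branch = 1.77·Pd^0.52·e^(0.02·RH+f) = 7.108 μm/a
  Cl⁻ term: 0.102·499.3^0.62·exp(0.033·70+0.04·-5.8) = 38.37
  sum: 7.108 + 38.37 → r_corr = 45.48 μm/a
ISO 9223 Table 2 (carbon steel): 25 < 45.5 ≤ 50 μm/a ⇒ C3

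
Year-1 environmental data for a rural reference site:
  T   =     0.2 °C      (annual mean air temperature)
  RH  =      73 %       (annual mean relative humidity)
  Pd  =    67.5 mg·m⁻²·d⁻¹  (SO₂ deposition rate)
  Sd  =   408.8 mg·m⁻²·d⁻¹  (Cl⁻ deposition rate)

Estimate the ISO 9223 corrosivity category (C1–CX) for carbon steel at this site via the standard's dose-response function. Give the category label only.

C4

carbon steel: temperature factor f = +0.150·(-9.8) = -1.4700
  Pd branch = 1.77·Pd^0.52·e^(0.02·RH+f) = 15.66 μm/a
  Sd branch = 0.102·Sd^0.62·e^(0.033·RH+0.04·T) = 47.58 μm/a
  sum: 15.66 + 47.58 → r_corr = 63.24 μm/a
ISO 9223 Table 2 (carbon steel): 50 < 63.2 ≤ 80 μm/a ⇒ C4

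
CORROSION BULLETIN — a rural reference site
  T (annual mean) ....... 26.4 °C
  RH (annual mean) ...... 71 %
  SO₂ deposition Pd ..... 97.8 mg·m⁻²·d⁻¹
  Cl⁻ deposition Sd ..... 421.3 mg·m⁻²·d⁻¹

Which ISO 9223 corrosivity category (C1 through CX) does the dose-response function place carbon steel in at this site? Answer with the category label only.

C5

carbon steel: temperature factor f = -0.054·(16.4) = -0.8856
  sulphur-dioxide contribution → 32.74 μm/a
  chloride contribution → 129.4 μm/a
  total first-year rate 162.2 μm/a
ISO 9223 Table 2 (carbon steel): 80 < 162 ≤ 200 μm/a ⇒ C5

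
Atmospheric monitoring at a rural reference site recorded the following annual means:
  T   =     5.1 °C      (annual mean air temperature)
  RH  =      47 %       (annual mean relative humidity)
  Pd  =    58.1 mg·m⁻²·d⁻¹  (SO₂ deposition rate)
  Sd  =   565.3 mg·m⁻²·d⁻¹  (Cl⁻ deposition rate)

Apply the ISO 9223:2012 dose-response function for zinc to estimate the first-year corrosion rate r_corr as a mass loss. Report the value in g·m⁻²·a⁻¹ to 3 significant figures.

zinc: f(T) = +0.038·(T−10) [T≤10 °C] = -0.1862
  SO₂ term: 0.0129·58.1^0.44·exp(0.046·47-0.1862) = 0.5558
  Cl⁻ term: 0.0175·565.3^0.57·exp(0.008·47+0.085·5.1) = 1.457
  sum: 0.5558 + 1.457 → r_corr = 2.013 μm/a
Convert to mass loss: 2.013 μm/a × 7.14 g/cm³ = 14.37 g·m⁻²·a⁻¹

r_corr = 14.4 g·m⁻²·a⁻¹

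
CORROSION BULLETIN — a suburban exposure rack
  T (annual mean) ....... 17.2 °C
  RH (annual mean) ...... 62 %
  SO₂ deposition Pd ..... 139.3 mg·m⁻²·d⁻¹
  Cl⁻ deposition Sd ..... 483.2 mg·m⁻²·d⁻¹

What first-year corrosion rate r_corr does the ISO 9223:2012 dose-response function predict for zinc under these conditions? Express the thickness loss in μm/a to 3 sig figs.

zinc: temperature factor f = -0.071·(7.2) = -0.5112
  Pd branch = 0.0129·Pd^0.44·e^(0.046·RH+f) = 1.176 μm/a
  Cl⁻ term: 0.0175·483.2^0.57·exp(0.008·62+0.085·17.2) = 4.201
  r_corr = 1.176 + 4.201 = 5.377 μm/a

r_corr = 5.38 μm/a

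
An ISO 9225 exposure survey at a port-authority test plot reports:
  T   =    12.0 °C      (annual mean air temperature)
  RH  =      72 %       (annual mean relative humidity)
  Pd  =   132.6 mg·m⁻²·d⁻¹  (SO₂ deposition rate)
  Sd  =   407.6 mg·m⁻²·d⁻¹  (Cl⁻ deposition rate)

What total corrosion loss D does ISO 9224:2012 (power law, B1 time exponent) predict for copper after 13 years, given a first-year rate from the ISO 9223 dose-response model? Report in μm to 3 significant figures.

D(13) = 13.1 μm

copper: f(T) = -0.080·(T−10) [T>10 °C] = -0.1600
  sulphur-dioxide contribution → 1.126 μm/a
  chloride contribution → 1.249 μm/a
  total first-year rate 2.375 μm/a
Power-law: D(13) = r_corr · 13^0.667
  D(13) = 2.375 × 13^0.667 = 2.375 × 5.534 = 13.14 μm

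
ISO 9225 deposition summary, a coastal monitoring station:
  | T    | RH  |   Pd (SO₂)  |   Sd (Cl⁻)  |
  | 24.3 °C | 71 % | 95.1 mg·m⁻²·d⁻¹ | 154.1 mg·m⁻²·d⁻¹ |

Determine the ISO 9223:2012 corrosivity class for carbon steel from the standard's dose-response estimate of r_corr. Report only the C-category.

carbon steel: temperature factor f = -0.054·(14.3) = -0.7722
  Pd branch = 1.77·Pd^0.52·e^(0.02·RH+f) = 36.14 μm/a
  Cl⁻ term: 0.102·154.1^0.62·exp(0.033·71+0.04·24.3) = 63.79
  r_corr = 36.14 + 63.79 = 99.92 μm/a
ISO 9223 Table 2 (carbon steel): 80 < 99.9 ≤ 200 μm/a ⇒ C5

C5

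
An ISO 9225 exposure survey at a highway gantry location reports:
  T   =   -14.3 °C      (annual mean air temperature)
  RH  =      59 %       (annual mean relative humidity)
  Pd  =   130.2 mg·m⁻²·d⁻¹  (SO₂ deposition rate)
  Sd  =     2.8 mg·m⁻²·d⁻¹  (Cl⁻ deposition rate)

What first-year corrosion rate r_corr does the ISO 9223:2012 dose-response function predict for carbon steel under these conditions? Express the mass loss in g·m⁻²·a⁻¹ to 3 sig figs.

carbon steel: f(T) = +0.150·(T−10) [T≤10 °C] = -3.6450
  sulphur-dioxide contribution → 1.892 μm/a
  chloride contribution → 0.7638 μm/a
  total first-year rate 2.656 μm/a
Convert to mass loss: 2.656 μm/a × 7.85 g/cm³ = 20.85 g·m⁻²·a⁻¹

r_corr = 20.9 g·m⁻²·a⁻¹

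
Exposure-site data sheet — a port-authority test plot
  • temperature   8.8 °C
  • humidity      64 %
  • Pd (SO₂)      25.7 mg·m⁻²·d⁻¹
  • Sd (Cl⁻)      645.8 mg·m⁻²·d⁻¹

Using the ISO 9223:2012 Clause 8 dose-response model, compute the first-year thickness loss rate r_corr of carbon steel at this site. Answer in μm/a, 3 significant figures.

carbon steel: temperature factor f = +0.150·(-1.2) = -0.1800
  Pd branch = 1.77·Pd^0.52·e^(0.02·RH+f) = 28.76 μm/a
  Sd branch = 0.102·Sd^0.62·e^(0.033·RH+0.04·T) = 66.22 μm/a
  r_corr = 28.76 + 66.22 = 94.98 μm/a

r_corr = 95.0 μm/a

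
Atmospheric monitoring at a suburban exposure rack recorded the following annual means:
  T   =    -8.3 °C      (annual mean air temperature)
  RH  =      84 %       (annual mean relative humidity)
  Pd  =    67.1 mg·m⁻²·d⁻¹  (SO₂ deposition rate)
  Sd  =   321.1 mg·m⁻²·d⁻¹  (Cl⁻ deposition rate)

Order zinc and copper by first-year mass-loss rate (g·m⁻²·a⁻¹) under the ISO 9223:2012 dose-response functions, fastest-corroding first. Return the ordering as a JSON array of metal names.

["zinc", "copper"]

zinc: T≤10 °C ⇒ hinge +0.038·(-8.3−10) = -0.6954
  SO₂ term: 0.0129·67.1^0.44·exp(0.046·84-0.6954) = 1.952
  Sd branch = 0.0175·Sd^0.57·e^(0.008·RH+0.085·T) = 0.4542 μm/a
  r_corr = 1.952 + 0.4542 = 2.406 μm/a
  mass loss = 2.406 μm/a × 7.14 g/cm³ = 17.18 g·m⁻²·a⁻¹
copper: T≤10 °C ⇒ hinge +0.126·(-8.3−10) = -2.3058
  Pd branch = 0.0053·Pd^0.26·e^(0.059·RH+f) = 0.224 μm/a
  Sd branch = 0.01025·Sd^0.27·e^(0.036·RH+0.049·T) = 0.6671 μm/a
  sum: 0.224 + 0.6671 → r_corr = 0.8911 μm/a
  mass loss = 0.8911 μm/a × 8.96 g/cm³ = 7.984 g·m⁻²·a⁻¹
Ordering by g·m⁻²·a⁻¹: zinc (17.2) > copper (7.98)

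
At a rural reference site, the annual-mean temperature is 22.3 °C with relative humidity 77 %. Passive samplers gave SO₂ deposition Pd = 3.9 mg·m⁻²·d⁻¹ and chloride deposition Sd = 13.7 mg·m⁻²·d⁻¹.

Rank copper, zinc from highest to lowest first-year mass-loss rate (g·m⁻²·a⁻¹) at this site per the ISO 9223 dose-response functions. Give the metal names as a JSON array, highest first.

copper: f(T) = -0.080·(T−10) [T>10 °C] = -0.9840
  SO₂ term: 0.0053·3.9^0.26·exp(0.059·77-0.9840) = 0.2652
  Sd branch = 0.01025·Sd^0.27·e^(0.036·RH+0.049·T) = 0.991 μm/a
  sum: 0.2652 + 0.991 → r_corr = 1.256 μm/a
  mass loss = 1.256 μm/a × 8.96 g/cm³ = 11.26 g·m⁻²·a⁻¹
zinc: temperature factor f = -0.071·(12.3) = -0.8733
  SO₂ term: 0.0129·3.9^0.44·exp(0.046·77-0.8733) = 0.3386
  Sd branch = 0.0175·Sd^0.57·e^(0.008·RH+0.085·T) = 0.9587 μm/a
  r_corr = 0.3386 + 0.9587 = 1.297 μm/a
  mass loss = 1.297 μm/a × 7.14 g/cm³ = 9.263 g·m⁻²·a⁻¹
Ordering by g·m⁻²·a⁻¹: copper (11.3) > zinc (9.26)

["copper", "zinc"]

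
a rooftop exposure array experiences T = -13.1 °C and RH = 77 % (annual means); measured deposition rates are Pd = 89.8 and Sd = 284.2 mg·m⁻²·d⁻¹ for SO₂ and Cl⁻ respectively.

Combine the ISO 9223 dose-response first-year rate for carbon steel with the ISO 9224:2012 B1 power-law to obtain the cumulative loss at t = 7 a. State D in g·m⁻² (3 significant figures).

D(7) = 611 g·m⁻²

carbon steel: f(T) = +0.150·(T−10) [T≤10 °C] = -3.4650
  SO₂ term: 1.77·89.8^0.52·exp(0.02·77-3.4650) = 2.677
  Sd branch = 0.102·Sd^0.62·e^(0.033·RH+0.04·T) = 25.46 μm/a
  r_corr = 2.677 + 25.46 = 28.13 μm/a
Long-term exponent b (ISO 9224 Table 2, B1) = 0.523
  D(7) = 28.13 × 7^0.523 = 28.13 × 2.767 = 77.84 μm
  Mass loss = 77.84 μm × 7.85 g/cm³ = 611.1 g·m⁻²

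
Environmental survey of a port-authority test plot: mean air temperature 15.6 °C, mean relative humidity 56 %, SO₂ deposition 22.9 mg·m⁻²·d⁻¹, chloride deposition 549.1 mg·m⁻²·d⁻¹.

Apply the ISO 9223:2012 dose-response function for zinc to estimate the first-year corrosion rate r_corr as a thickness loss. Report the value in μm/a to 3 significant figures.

zinc: f(T) = -0.071·(T−10) [T>10 °C] = -0.3976
  sulphur-dioxide contribution → 0.4518 μm/a
  chloride contribution → 3.759 μm/a
  total first-year rate 4.211 μm/a

r_corr = 4.21 μm/a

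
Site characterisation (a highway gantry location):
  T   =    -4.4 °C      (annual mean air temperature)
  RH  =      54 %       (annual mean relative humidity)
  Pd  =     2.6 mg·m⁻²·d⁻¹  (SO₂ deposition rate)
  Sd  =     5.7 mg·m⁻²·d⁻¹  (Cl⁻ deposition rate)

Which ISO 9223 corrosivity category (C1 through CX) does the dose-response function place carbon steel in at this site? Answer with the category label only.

C2

carbon steel: temperature factor f = +0.150·(-14.4) = -2.1600
  sulphur-dioxide contribution → 0.9879 μm/a
  chloride contribution → 1.495 μm/a
  ⇒ r_corr(carbon steel) = 2.483 μm/a
Category bounds: 1.3…25 μm/a bracket r_corr ⇒ C2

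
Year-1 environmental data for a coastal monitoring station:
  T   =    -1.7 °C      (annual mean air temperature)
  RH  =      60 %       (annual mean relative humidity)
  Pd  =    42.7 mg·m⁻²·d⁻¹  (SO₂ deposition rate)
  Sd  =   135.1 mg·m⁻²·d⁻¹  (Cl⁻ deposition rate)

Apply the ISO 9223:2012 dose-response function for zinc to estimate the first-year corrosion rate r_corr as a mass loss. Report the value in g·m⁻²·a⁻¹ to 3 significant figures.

r_corr = 7.73 g·m⁻²·a⁻¹

zinc: temperature factor f = +0.038·(-11.7) = -0.4446
  SO₂ term: 0.0129·42.7^0.44·exp(0.046·60-0.4446) = 0.6816
  Cl⁻ term: 0.0175·135.1^0.57·exp(0.008·60+0.085·-1.7) = 0.4011
  r_corr = 0.6816 + 0.4011 = 1.083 μm/a
Convert to mass loss: 1.083 μm/a × 7.14 g/cm³ = 7.73 g·m⁻²·a⁻¹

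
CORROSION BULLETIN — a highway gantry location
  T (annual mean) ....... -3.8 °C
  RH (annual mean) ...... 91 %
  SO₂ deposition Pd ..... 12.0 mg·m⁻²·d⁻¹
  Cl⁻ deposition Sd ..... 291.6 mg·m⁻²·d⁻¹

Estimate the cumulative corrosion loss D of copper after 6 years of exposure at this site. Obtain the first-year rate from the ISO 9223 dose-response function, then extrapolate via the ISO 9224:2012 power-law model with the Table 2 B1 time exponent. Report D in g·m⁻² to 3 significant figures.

D(6) = 42.2 g·m⁻²

copper: f(T) = +0.126·(T−10) [T≤10 °C] = -1.7388
  SO₂ term: 0.0053·12.0^0.26·exp(0.059·91-1.7388) = 0.3815
  Sd branch = 0.01025·Sd^0.27·e^(0.036·RH+0.049·T) = 1.043 μm/a
  sum: 0.3815 + 1.043 → r_corr = 1.424 μm/a
ISO 9224: D(t) = r_corr · t^b with b = 0.667 (copper, B1)
  D(6) = 1.424 × 6^0.667 = 1.424 × 3.304 = 4.705 μm
  Mass loss = 4.705 μm × 8.96 g/cm³ = 42.15 g·m⁻²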